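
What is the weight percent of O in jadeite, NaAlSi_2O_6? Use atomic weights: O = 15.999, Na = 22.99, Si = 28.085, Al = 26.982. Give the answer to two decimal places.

47.49 wt%

Molar mass of NaAlSi_2O_6: 1·22.99 + 1·26.982 + 2·28.085 + 6·15.999 = 202.136 g/mol.
Mass of O per formula unit: 6 × 15.999 = 95.994 g.
Weight fraction O = 95.994 / 202.136 = 0.4749.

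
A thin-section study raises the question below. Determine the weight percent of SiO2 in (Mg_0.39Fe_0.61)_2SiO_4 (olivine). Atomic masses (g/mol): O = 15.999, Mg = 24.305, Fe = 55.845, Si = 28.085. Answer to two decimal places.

M((Mg_0.39Fe_0.61)_2SiO_4) = 179.170 g/mol; M(SiO2) = 60.083 g/mol.
Moles SiO2 per formula unit = 1 Si ÷ 1 = 1.0000.
SiO2 fraction = (1.0000 × 60.083) / 179.170 = 60.083/179.170 = 0.3353.

33.53 wt%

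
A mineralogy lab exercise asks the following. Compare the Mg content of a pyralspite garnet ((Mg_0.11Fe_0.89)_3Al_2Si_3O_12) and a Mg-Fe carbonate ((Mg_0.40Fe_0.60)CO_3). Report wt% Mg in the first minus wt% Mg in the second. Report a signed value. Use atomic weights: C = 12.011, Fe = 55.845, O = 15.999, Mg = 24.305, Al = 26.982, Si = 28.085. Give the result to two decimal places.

-7.77 percentage points

M((Mg_0.11Fe_0.89)_3Al_2Si_3O_12) = 487.334 g/mol, so wt% Mg = 8.021/487.334 × 100 = 1.65%.
M((Mg_0.40Fe_0.60)CO_3) = 103.237 g/mol, so wt% Mg = 9.722/103.237 × 100 = 9.42%.
1.65 − 9.42 = -7.77 pp.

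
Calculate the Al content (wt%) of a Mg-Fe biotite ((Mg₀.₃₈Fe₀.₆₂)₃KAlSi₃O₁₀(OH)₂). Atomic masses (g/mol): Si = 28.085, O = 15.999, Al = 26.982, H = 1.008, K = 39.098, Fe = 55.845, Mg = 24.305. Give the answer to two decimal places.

Formula mass = 1.14×24.305 + 1.86×55.845 + 1×39.098 + 1×26.982 + 3×28.085 + 12×15.999 + 2×1.008 = 475.918 g/mol, of which 26.982 g is Al.
So Al makes up 26.982/475.918 = 0.0567 of the mass, i.e. 5.67%.

5.67 wt%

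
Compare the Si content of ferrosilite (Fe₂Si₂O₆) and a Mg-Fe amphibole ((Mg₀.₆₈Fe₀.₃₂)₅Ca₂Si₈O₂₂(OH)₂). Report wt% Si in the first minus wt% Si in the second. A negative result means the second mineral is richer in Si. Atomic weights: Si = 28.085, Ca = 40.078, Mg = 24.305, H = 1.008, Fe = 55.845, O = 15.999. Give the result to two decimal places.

M(Fe₂Si₂O₆) = 263.854 g/mol, so wt% Si = 56.170/263.854 × 100 = 21.29%.
M((Mg₀.₆₈Fe₀.₃₂)₅Ca₂Si₈O₂₂(OH)₂) = 862.817 g/mol, so wt% Si = 224.680/862.817 × 100 = 26.04%.
21.29 − 26.04 = -4.75 pp.

-4.75 percentage points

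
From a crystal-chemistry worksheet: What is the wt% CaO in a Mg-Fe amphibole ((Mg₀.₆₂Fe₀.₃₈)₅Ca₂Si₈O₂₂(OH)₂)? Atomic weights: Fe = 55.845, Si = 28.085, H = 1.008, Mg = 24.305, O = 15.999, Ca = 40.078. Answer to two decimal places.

12.86 wt%

M((Mg₀.₆₂Fe₀.₃₈)₅Ca₂Si₈O₂₂(OH)₂) = 872.279 g/mol; M(CaO) = 56.077 g/mol.
Moles CaO per formula unit = 2 Ca ÷ 1 = 2.0000.
CaO fraction = (2.0000 × 56.077) / 872.279 = 112.154/872.279 = 0.1286.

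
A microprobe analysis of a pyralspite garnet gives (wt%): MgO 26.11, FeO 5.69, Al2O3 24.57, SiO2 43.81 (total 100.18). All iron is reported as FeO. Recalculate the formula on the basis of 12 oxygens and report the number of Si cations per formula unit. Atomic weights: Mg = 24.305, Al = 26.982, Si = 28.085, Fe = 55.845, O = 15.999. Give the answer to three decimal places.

26.11 wt% MgO ÷ 40.304 g/mol = 0.64783 mol, giving 0.64783 Mg and 0.64783 O.
5.69 wt% FeO ÷ 71.844 g/mol = 0.07920 mol, giving 0.07920 Fe and 0.07920 O.
24.57 wt% Al2O3 ÷ 101.961 g/mol = 0.24097 mol, giving 0.48194 Al and 0.72291 O.
43.81 wt% SiO2 ÷ 60.083 g/mol = 0.72916 mol, giving 0.72916 Si and 1.45832 O.
Oxygen sums to 2.90826; scaling by 12/2.90826 = 4.12618 puts the formula on 12 O.
Si: 0.72916 × 4.12618 = 3.009 atoms per formula unit.

3.009 Si apfu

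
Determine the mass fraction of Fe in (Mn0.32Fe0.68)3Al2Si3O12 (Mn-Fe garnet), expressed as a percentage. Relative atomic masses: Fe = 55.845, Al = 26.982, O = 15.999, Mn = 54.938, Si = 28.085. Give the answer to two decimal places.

22.93 weight percent

M((Mn0.32Fe0.68)3Al2Si3O12) = 496.871 g/mol.
Fe contributes 2.04 × 55.845 = 113.924 g per mole.
113.924/496.871 = 0.2293 → 22.93%.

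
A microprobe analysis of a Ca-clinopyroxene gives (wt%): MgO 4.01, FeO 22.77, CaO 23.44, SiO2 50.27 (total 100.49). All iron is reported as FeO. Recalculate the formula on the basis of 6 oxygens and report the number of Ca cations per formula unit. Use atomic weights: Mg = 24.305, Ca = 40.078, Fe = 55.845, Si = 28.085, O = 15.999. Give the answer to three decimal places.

MgO (M=40.304): mol = 0.09949; Mg = 0.09949, O = 0.09949.
FeO (M=71.844): mol = 0.31694; Fe = 0.31694, O = 0.31694.
CaO (M=56.077): mol = 0.41800; Ca = 0.41800, O = 0.41800.
SiO2 (M=60.083): mol = 0.83668; Si = 0.83668, O = 1.67336.
ΣO = 2.50779; factor = 6/ΣO = 2.39254.
Ca apfu = 0.41800 × 2.39254 = 1.000.

1.000 Ca apfu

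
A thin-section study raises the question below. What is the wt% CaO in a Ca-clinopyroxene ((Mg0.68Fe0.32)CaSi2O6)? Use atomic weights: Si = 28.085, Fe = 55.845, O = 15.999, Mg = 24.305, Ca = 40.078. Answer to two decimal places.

24.74 wt%

Molar mass of (Mg0.68Fe0.32)CaSi2O6 = 0.68×24.305 + 0.32×55.845 + 1×40.078 + 2×28.085 + 6×15.999 = 226.640 g/mol.
Each formula unit contains 1 Ca, equivalent to 1/1 = 1.0000 mol CaO.
M(CaO) = 1×40.078 + 1×15.999 = 56.077 g/mol.
Mass of CaO per formula unit = 1.0000 × 56.077 = 56.077 g.
CaO wt% = 56.077 / 226.640 × 100 = 24.74%.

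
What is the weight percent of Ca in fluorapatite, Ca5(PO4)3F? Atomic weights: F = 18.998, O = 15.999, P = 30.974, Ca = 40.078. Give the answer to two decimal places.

39.74 wt%

M(Ca5(PO4)3F) = 504.298 g/mol.
Ca contributes 5 × 40.078 = 200.390 g per mole.
200.390/504.298 = 0.3974 → 39.74%.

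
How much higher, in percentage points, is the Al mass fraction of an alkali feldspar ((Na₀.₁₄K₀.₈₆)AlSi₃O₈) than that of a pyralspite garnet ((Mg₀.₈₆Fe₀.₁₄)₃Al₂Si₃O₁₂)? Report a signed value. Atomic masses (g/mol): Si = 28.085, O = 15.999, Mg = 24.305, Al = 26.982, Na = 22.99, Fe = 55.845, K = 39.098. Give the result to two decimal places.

Al in (Na₀.₁₄K₀.₈₆)AlSi₃O₈: molar mass 276.072 g/mol; 1×26.982 = 26.982 g → 9.77 wt%.
Al in (Mg₀.₈₆Fe₀.₁₄)₃Al₂Si₃O₁₂: molar mass 416.369 g/mol; 2×26.982 = 53.964 g → 12.96 wt%.
Difference = 9.77 − 12.96 = -3.19 percentage points.

-3.19 percentage points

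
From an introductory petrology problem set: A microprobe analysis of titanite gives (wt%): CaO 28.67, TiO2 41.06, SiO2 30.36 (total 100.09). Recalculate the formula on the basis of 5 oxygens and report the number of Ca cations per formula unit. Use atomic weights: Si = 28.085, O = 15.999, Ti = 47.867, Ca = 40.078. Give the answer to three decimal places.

CaO: 28.67/56.077 = 0.51126 mol → 0.51126 mol Ca, 0.51126 mol O.
TiO2: 41.06/79.865 = 0.51412 mol → 0.51412 mol Ti, 1.02824 mol O.
SiO2: 30.36/60.083 = 0.50530 mol → 0.50530 mol Si, 1.01060 mol O.
Total oxygen = 2.55010 mol. Normalization factor = 5/2.55010 = 1.96071.
Ca per 5 O = 0.51126 × 1.96071 = 1.002.

1.002 Ca apfu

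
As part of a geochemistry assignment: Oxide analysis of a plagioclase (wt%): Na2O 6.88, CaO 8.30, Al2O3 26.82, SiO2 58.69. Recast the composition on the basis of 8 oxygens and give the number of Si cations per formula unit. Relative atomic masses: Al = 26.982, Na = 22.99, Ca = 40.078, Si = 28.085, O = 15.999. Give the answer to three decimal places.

2.603 Si apfu

6.88 wt% Na2O ÷ 61.979 g/mol = 0.11101 mol, giving 0.22202 Na and 0.11101 O.
8.30 wt% CaO ÷ 56.077 g/mol = 0.14801 mol, giving 0.14801 Ca and 0.14801 O.
26.82 wt% Al2O3 ÷ 101.961 g/mol = 0.26304 mol, giving 0.52608 Al and 0.78912 O.
58.69 wt% SiO2 ÷ 60.083 g/mol = 0.97682 mol, giving 0.97682 Si and 1.95364 O.
Oxygen sums to 3.00178; scaling by 8/3.00178 = 2.66509 puts the formula on 8 O.
Si: 0.97682 × 2.66509 = 2.603 atoms per formula unit.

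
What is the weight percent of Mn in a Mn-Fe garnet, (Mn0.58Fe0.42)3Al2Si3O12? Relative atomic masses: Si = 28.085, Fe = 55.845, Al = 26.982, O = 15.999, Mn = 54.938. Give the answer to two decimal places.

19.27 wt%

Formula mass = 1.74×54.938 + 1.26×55.845 + 2×26.982 + 3×28.085 + 12×15.999 = 496.164 g/mol, of which 95.592 g is Mn.
So Mn makes up 95.592/496.164 = 0.1927 of the mass, i.e. 19.27%.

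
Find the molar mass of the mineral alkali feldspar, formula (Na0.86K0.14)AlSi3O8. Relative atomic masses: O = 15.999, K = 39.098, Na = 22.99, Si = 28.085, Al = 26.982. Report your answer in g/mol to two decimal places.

264.47 g/mol

Na: 0.86 × 22.99 = 19.7714
K: 0.14 × 39.098 = 5.4737
Al: 1 × 26.982 = 26.9820
Si: 3 × 28.085 = 84.2550
O: 8 × 15.999 = 127.9920
Summing the contributions gives the formula mass.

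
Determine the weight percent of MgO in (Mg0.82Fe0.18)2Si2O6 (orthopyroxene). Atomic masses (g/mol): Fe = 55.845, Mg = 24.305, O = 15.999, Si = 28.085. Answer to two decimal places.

Molar mass of (Mg0.82Fe0.18)2Si2O6 = 1.64×24.305 + 0.36×55.845 + 2×28.085 + 6×15.999 = 212.128 g/mol.
Each formula unit contains 1.64 Mg, equivalent to 1.64/1 = 1.6400 mol MgO.
M(MgO) = 1×24.305 + 1×15.999 = 40.304 g/mol.
Mass of MgO per formula unit = 1.6400 × 40.304 = 66.099 g.
MgO wt% = 66.099 / 212.128 × 100 = 31.16%.

31.16 wt%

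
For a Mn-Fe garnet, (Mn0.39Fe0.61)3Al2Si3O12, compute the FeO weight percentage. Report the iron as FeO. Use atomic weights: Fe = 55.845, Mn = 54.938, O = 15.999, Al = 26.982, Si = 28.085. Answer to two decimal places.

26.47 wt%

Molar mass of (Mn0.39Fe0.61)3Al2Si3O12 = 1.17*54.938 + 1.83*55.845 + 2*26.982 + 3*28.085 + 12*15.999 = 496.681 g/mol.
Each formula unit contains 1.83 Fe, equivalent to 1.83/1 = 1.8300 mol FeO.
M(FeO) = 1×55.845 + 1×15.999 = 71.844 g/mol.
Mass of FeO per formula unit = 1.8300 × 71.844 = 131.475 g.
FeO wt% = 131.475 / 496.681 × 100 = 26.47%.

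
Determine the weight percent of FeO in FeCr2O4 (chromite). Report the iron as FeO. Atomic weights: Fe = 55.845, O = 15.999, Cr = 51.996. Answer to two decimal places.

32.10 wt%

Formula mass = 223.833 g/mol.
1 Fe → 1.0000 mol FeO per formula unit; M(FeO) = 71.844, so FeO mass = 71.844 g.
71.844/223.833 × 100 = 32.10 wt%.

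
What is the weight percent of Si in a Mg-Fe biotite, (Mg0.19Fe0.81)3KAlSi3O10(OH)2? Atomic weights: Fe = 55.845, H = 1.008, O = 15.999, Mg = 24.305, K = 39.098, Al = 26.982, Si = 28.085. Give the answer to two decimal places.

17.06 mass %

M((Mg0.19Fe0.81)3KAlSi3O10(OH)2) = 493.896 g/mol.
Si contributes 3 × 28.085 = 84.255 g per mole.
84.255/493.896 = 0.1706 → 17.06%.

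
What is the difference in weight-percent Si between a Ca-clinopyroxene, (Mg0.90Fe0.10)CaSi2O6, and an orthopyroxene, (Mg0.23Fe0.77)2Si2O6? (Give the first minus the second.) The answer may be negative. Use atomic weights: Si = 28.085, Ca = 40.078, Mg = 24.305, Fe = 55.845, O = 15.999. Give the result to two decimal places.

3.04 percentage points

M((Mg0.90Fe0.10)CaSi2O6) = 219.701 g/mol, so wt% Si = 56.170/219.701 × 100 = 25.57%.
M((Mg0.23Fe0.77)2Si2O6) = 249.346 g/mol, so wt% Si = 56.170/249.346 × 100 = 22.53%.
25.57 − 22.53 = 3.04 pp.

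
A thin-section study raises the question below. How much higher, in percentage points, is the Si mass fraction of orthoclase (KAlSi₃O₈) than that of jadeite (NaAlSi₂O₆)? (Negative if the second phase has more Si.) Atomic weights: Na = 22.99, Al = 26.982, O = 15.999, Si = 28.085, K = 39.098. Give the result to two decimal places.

2.48 percentage points

Si in KAlSi₃O₈: molar mass 278.327 g/mol; 3×28.085 = 84.255 g → 30.27 wt%.
Si in NaAlSi₂O₆: molar mass 202.136 g/mol; 2×28.085 = 56.170 g → 27.79 wt%.
Difference = 30.27 − 27.79 = 2.48 percentage points.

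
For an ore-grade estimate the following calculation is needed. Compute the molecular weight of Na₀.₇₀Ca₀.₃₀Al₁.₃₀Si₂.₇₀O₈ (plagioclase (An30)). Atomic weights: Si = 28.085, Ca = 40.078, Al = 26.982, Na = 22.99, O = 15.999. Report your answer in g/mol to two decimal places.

Na: 0.70 × 22.99 = 16.0930
Ca: 0.30 × 40.078 = 12.0234
Al: 1.30 × 26.982 = 35.0766
Si: 2.70 × 28.085 = 75.8295
O: 8 × 15.999 = 127.9920
Summing the contributions gives the formula mass.

267.01 g/mol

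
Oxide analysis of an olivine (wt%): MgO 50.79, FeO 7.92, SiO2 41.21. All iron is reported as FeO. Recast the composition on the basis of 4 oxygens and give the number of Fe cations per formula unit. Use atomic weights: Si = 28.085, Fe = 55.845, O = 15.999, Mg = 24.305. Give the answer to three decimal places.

0.161 Fe apfu

MgO: 50.79/40.304 = 1.26017 mol → 1.26017 mol Mg, 1.26017 mol O.
FeO: 7.92/71.844 = 0.11024 mol → 0.11024 mol Fe, 0.11024 mol O.
SiO2: 41.21/60.083 = 0.68588 mol → 0.68588 mol Si, 1.37176 mol O.
Total oxygen = 2.74217 mol. Normalization factor = 4/2.74217 = 1.45870.
Fe per 4 O = 0.11024 × 1.45870 = 0.161.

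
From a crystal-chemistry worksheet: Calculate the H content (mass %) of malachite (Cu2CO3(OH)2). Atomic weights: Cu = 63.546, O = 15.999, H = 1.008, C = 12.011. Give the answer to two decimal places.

0.91 mass %

Molar mass of Cu2CO3(OH)2: 2·63.546 + 1·12.011 + 5·15.999 + 2·1.008 = 221.114 g/mol.
Mass of H per formula unit: 2 × 1.008 = 2.016 g.
Weight fraction H = 2.016 / 221.114 = 0.0091.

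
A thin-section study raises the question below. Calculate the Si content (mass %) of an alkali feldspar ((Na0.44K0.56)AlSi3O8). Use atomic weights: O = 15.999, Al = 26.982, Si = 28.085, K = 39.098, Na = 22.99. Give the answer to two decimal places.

31.06 mass %

Molar mass of (Na0.44K0.56)AlSi3O8: 0.44*22.99 + 0.56*39.098 + 1*26.982 + 3*28.085 + 8*15.999 = 271.239 g/mol.
Mass of Si per formula unit: 3 × 28.085 = 84.255 g.
Weight fraction Si = 84.255 / 271.239 = 0.3106.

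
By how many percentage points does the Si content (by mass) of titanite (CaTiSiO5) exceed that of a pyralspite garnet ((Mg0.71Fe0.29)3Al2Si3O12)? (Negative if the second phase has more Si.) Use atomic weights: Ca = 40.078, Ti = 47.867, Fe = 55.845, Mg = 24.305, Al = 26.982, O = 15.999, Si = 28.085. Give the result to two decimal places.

First mineral: 28.085 g Si in 196.025 g formula = 14.33 wt% Si.
Second mineral: 84.255 g Si in 430.562 g formula = 19.57 wt% Si.
14.33% − 19.57% gives a difference of -5.24 percentage points.

-5.24 percentage points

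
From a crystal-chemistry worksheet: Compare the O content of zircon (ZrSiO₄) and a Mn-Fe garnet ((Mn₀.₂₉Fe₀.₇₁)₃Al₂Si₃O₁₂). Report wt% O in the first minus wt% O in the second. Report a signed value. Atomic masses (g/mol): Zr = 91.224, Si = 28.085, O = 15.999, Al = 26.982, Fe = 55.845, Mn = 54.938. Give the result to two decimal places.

-3.72 percentage points

First mineral: 63.996 g O in 183.305 g formula = 34.91 wt% O.
Second mineral: 191.988 g O in 496.953 g formula = 38.63 wt% O.
34.91% − 38.63% gives a difference of -3.72 percentage points.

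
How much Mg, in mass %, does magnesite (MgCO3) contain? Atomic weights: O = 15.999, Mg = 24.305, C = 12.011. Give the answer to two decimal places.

28.83 mass %

Formula mass = 1×24.305 + 1×12.011 + 3×15.999 = 84.313 g/mol, of which 24.305 g is Mg.
So Mg makes up 24.305/84.313 = 0.2883 of the mass, i.e. 28.83%.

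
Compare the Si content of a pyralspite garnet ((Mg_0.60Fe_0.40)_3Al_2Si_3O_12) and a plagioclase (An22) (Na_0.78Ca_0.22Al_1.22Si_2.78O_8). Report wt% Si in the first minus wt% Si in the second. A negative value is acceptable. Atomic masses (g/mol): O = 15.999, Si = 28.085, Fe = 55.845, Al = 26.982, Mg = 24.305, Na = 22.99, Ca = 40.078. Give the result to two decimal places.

First mineral: 84.255 g Si in 440.970 g formula = 19.11 wt% Si.
Second mineral: 78.076 g Si in 265.736 g formula = 29.38 wt% Si.
19.11% − 29.38% gives a difference of -10.27 percentage points.

-10.27 percentage points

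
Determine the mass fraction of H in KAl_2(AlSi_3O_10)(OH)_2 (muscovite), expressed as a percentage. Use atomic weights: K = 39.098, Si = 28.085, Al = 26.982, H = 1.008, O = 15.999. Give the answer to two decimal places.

0.51 mass %

Formula mass = 1·39.098 + 3·26.982 + 3·28.085 + 12·15.999 + 2·1.008 = 398.303 g/mol, of which 2.016 g is H.
So H makes up 2.016/398.303 = 0.0051 of the mass, i.e. 0.51%.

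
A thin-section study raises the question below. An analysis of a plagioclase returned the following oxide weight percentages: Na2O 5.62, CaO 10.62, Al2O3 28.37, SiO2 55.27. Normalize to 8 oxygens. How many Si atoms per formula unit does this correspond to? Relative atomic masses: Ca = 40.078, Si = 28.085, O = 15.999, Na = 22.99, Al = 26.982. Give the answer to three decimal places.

2.491 Si apfu

Na2O (M=61.979): mol = 0.09068; Na = 0.18136, O = 0.09068.
CaO (M=56.077): mol = 0.18938; Ca = 0.18938, O = 0.18938.
Al2O3 (M=101.961): mol = 0.27824; Al = 0.55648, O = 0.83472.
SiO2 (M=60.083): mol = 0.91989; Si = 0.91989, O = 1.83978.
ΣO = 2.95456; factor = 8/ΣO = 2.70768.
Si apfu = 0.91989 × 2.70768 = 2.491.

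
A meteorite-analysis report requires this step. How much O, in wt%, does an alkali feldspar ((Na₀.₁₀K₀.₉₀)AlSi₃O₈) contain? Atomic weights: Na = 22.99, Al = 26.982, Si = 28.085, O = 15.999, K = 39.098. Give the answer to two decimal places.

46.25 wt%

M((Na₀.₁₀K₀.₉₀)AlSi₃O₈) = 276.716 g/mol.
O contributes 8 × 15.999 = 127.992 g per mole.
127.992/276.716 = 0.4625 → 46.25%.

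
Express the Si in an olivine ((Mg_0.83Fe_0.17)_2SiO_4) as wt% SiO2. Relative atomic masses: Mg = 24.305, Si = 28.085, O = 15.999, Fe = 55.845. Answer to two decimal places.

Molar mass of (Mg_0.83Fe_0.17)_2SiO_4 = 1.66·24.305 + 0.34·55.845 + 1·28.085 + 4·15.999 = 151.415 g/mol.
Each formula unit contains 1 Si, equivalent to 1/1 = 1.0000 mol SiO2.
M(SiO2) = 1×28.085 + 2×15.999 = 60.083 g/mol.
Mass of SiO2 per formula unit = 1.0000 × 60.083 = 60.083 g.
SiO2 wt% = 60.083 / 151.415 × 100 = 39.68%.

39.68 wt%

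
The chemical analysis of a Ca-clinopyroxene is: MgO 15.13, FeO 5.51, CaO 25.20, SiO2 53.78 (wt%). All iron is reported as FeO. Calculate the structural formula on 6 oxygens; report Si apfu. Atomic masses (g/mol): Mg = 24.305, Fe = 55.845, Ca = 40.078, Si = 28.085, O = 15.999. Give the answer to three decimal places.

MgO: 15.13/40.304 = 0.37540 mol → 0.37540 mol Mg, 0.37540 mol O.
FeO: 5.51/71.844 = 0.07669 mol → 0.07669 mol Fe, 0.07669 mol O.
CaO: 25.20/56.077 = 0.44938 mol → 0.44938 mol Ca, 0.44938 mol O.
SiO2: 53.78/60.083 = 0.89510 mol → 0.89510 mol Si, 1.79020 mol O.
Total oxygen = 2.69167 mol. Normalization factor = 6/2.69167 = 2.22910.
Si per 6 O = 0.89510 × 2.22910 = 1.995.

1.995 Si apfu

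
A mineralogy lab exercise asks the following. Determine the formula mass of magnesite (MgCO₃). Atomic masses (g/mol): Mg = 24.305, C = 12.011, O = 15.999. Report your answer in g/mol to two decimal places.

M = 1*24.305 + 1*12.011 + 3*15.999

84.31 g/mol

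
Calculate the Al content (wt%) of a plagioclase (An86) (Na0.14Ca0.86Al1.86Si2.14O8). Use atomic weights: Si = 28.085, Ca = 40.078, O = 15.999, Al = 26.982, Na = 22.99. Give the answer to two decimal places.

Formula mass = 0.14×22.99 + 0.86×40.078 + 1.86×26.982 + 2.14×28.085 + 8×15.999 = 275.966 g/mol, of which 50.187 g is Al.
So Al makes up 50.187/275.966 = 0.1819 of the mass, i.e. 18.19%.

18.19 wt%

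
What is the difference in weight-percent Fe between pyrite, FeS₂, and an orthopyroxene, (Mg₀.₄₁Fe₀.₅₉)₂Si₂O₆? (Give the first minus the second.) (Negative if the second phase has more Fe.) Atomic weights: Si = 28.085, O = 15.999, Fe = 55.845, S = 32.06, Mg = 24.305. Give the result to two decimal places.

First mineral: 55.845 g Fe in 119.965 g formula = 46.55 wt% Fe.
Second mineral: 65.897 g Fe in 237.991 g formula = 27.69 wt% Fe.
46.55% − 27.69% gives a difference of 18.86 percentage points.

18.86 percentage points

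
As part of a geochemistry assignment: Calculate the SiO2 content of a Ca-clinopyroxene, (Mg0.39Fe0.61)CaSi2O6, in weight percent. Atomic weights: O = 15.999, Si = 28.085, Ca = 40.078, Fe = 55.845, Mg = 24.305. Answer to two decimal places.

Formula mass = 235.786 g/mol.
2 Si → 2.0000 mol SiO2 per formula unit; M(SiO2) = 60.083, so SiO2 mass = 120.166 g.
120.166/235.786 × 100 = 50.96 wt%.

50.96 wt%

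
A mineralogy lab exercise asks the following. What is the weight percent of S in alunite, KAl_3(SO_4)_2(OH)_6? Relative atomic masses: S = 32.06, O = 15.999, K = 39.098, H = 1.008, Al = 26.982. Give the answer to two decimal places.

15.48 mass %

Molar mass of KAl_3(SO_4)_2(OH)_6: 1*39.098 + 3*26.982 + 2*32.06 + 14*15.999 + 6*1.008 = 414.198 g/mol.
Mass of S per formula unit: 2 × 32.06 = 64.120 g.
Weight fraction S = 64.120 / 414.198 = 0.1548.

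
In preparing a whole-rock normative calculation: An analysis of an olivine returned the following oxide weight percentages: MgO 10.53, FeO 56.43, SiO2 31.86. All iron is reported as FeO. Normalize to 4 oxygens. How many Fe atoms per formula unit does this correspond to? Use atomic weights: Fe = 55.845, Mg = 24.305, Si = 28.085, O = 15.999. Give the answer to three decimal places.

1.491 Fe apfu

10.53 wt% MgO ÷ 40.304 g/mol = 0.26126 mol, giving 0.26126 Mg and 0.26126 O.
56.43 wt% FeO ÷ 71.844 g/mol = 0.78545 mol, giving 0.78545 Fe and 0.78545 O.
31.86 wt% SiO2 ÷ 60.083 g/mol = 0.53027 mol, giving 0.53027 Si and 1.06054 O.
Oxygen sums to 2.10725; scaling by 4/2.10725 = 1.89821 puts the formula on 4 O.
Fe: 0.78545 × 1.89821 = 1.491 atoms per formula unit.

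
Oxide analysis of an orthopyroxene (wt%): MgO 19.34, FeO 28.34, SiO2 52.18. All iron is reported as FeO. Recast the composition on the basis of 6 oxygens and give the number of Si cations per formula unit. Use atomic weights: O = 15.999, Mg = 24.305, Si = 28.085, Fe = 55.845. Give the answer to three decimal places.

1.996 Si apfu

MgO (M=40.304): mol = 0.47985; Mg = 0.47985, O = 0.47985.
FeO (M=71.844): mol = 0.39447; Fe = 0.39447, O = 0.39447.
SiO2 (M=60.083): mol = 0.86847; Si = 0.86847, O = 1.73694.
ΣO = 2.61126; factor = 6/ΣO = 2.29774.
Si apfu = 0.86847 × 2.29774 = 1.996.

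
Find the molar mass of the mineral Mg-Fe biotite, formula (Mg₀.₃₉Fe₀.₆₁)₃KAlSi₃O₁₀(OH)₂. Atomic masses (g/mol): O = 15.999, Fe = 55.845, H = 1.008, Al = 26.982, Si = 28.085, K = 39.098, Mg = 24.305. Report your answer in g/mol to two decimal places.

474.97 g/mol

M = 1.17*24.305 + 1.83*55.845 + 1*39.098 + 1*26.982 + 3*28.085 + 12*15.999 + 2*1.008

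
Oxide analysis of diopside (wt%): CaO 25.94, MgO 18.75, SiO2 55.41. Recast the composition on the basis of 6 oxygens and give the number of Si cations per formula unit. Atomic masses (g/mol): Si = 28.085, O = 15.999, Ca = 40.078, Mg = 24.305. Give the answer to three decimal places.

1.996 Si apfu

CaO (M=56.077): mol = 0.46258; Ca = 0.46258, O = 0.46258.
MgO (M=40.304): mol = 0.46521; Mg = 0.46521, O = 0.46521.
SiO2 (M=60.083): mol = 0.92222; Si = 0.92222, O = 1.84444.
ΣO = 2.77223; factor = 6/ΣO = 2.16432.
Si apfu = 0.92222 × 2.16432 = 1.996.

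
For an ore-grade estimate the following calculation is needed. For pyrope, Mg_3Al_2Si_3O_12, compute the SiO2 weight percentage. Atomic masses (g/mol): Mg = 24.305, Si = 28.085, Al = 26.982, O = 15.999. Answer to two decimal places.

44.71 wt%

Molar mass of Mg_3Al_2Si_3O_12 = 3*24.305 + 2*26.982 + 3*28.085 + 12*15.999 = 403.122 g/mol.
Each formula unit contains 3 Si, equivalent to 3/1 = 3.0000 mol SiO2.
M(SiO2) = 1×28.085 + 2×15.999 = 60.083 g/mol.
Mass of SiO2 per formula unit = 3.0000 × 60.083 = 180.249 g.
SiO2 wt% = 180.249 / 403.122 × 100 = 44.71%.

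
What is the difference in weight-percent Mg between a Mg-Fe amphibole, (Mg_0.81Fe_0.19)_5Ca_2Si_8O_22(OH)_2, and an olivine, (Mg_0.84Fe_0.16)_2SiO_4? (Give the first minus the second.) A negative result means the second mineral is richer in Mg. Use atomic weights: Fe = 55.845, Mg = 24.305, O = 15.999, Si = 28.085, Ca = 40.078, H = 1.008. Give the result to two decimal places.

Mg in (Mg_0.81Fe_0.19)_5Ca_2Si_8O_22(OH)_2: molar mass 842.316 g/mol; 4.05×24.305 = 98.435 g → 11.69 wt%.
Mg in (Mg_0.84Fe_0.16)_2SiO_4: molar mass 150.784 g/mol; 1.68×24.305 = 40.832 g → 27.08 wt%.
Difference = 11.69 − 27.08 = -15.39 percentage points.

-15.39 percentage points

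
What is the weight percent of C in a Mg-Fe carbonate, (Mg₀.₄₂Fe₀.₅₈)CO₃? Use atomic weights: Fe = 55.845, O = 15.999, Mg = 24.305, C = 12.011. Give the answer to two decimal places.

Formula mass = 0.42·24.305 + 0.58·55.845 + 1·12.011 + 3·15.999 = 102.606 g/mol, of which 12.011 g is C.
So C makes up 12.011/102.606 = 0.1171 of the mass, i.e. 11.71%.

11.71 weight percent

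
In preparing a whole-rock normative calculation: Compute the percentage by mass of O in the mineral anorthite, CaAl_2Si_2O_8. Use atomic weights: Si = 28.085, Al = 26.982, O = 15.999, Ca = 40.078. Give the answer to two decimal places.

46.01 wt%

M(CaAl_2Si_2O_8) = 278.204 g/mol.
O contributes 8 × 15.999 = 127.992 g per mole.
127.992/278.204 = 0.4601 → 46.01%.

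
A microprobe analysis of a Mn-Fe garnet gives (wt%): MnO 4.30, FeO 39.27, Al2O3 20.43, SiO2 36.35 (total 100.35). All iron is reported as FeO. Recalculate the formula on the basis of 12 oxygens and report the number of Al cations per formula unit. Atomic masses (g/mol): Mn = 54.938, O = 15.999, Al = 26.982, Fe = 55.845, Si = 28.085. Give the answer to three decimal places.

1.989 Al apfu

MnO (M=70.937): mol = 0.06062; Mn = 0.06062, O = 0.06062.
FeO (M=71.844): mol = 0.54660; Fe = 0.54660, O = 0.54660.
Al2O3 (M=101.961): mol = 0.20037; Al = 0.40074, O = 0.60111.
SiO2 (M=60.083): mol = 0.60500; Si = 0.60500, O = 1.21000.
ΣO = 2.41833; factor = 12/ΣO = 4.96210.
Al apfu = 0.40074 × 4.96210 = 1.989.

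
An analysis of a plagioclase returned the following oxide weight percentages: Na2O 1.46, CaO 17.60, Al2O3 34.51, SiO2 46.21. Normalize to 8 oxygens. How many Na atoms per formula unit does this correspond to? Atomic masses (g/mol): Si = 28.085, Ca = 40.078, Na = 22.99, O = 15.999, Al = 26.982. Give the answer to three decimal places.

Na2O (M=61.979): mol = 0.02356; Na = 0.04712, O = 0.02356.
CaO (M=56.077): mol = 0.31385; Ca = 0.31385, O = 0.31385.
Al2O3 (M=101.961): mol = 0.33846; Al = 0.67692, O = 1.01538.
SiO2 (M=60.083): mol = 0.76910; Si = 0.76910, O = 1.53820.
ΣO = 2.89099; factor = 8/ΣO = 2.76722.
Na apfu = 0.04712 × 2.76722 = 0.130.

0.130 Na apfu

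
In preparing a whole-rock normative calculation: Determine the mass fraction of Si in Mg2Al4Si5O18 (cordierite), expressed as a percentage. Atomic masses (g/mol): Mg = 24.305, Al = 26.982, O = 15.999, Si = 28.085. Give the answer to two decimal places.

Formula mass = 2·24.305 + 4·26.982 + 5·28.085 + 18·15.999 = 584.945 g/mol, of which 140.425 g is Si.
So Si makes up 140.425/584.945 = 0.2401 of the mass, i.e. 24.01%.

24.01 weight percent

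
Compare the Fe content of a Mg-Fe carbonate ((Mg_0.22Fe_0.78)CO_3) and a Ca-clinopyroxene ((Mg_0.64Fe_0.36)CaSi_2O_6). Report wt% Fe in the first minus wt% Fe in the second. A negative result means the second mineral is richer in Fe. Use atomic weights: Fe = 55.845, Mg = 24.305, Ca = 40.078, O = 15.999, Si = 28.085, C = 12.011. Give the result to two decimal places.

First mineral: 43.559 g Fe in 108.914 g formula = 39.99 wt% Fe.
Second mineral: 20.104 g Fe in 227.901 g formula = 8.82 wt% Fe.
39.99% − 8.82% gives a difference of 31.17 percentage points.

31.17 percentage points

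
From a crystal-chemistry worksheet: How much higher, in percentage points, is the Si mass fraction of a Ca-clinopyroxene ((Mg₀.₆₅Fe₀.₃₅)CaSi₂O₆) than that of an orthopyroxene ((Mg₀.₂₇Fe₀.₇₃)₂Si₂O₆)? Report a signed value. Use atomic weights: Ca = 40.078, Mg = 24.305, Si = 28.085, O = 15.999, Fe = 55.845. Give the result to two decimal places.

M((Mg₀.₆₅Fe₀.₃₅)CaSi₂O₆) = 227.586 g/mol, so wt% Si = 56.170/227.586 × 100 = 24.68%.
M((Mg₀.₂₇Fe₀.₇₃)₂Si₂O₆) = 246.822 g/mol, so wt% Si = 56.170/246.822 × 100 = 22.76%.
24.68 − 22.76 = 1.92 pp.

1.92 percentage points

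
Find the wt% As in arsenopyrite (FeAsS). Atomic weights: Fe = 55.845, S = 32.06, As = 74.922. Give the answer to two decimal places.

Molar mass of FeAsS: 1×55.845 + 1×74.922 + 1×32.06 = 162.827 g/mol.
Mass of As per formula unit: 1 × 74.922 = 74.922 g.
Weight fraction As = 74.922 / 162.827 = 0.4601.

46.01 weight percent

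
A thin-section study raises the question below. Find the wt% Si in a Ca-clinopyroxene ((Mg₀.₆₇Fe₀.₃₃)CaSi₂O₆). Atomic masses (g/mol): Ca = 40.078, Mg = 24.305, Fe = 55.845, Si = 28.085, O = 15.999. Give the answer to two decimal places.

Molar mass of (Mg₀.₆₇Fe₀.₃₃)CaSi₂O₆: 0.67·24.305 + 0.33·55.845 + 1·40.078 + 2·28.085 + 6·15.999 = 226.955 g/mol.
Mass of Si per formula unit: 2 × 28.085 = 56.170 g.
Weight fraction Si = 56.170 / 226.955 = 0.2475.

24.75 mass %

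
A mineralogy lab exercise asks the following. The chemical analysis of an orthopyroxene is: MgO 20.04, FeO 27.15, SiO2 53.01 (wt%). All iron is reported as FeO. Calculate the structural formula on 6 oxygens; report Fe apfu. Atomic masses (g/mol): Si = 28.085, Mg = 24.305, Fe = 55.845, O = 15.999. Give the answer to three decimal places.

0.859 Fe apfu

MgO (M=40.304): mol = 0.49722; Mg = 0.49722, O = 0.49722.
FeO (M=71.844): mol = 0.37790; Fe = 0.37790, O = 0.37790.
SiO2 (M=60.083): mol = 0.88228; Si = 0.88228, O = 1.76456.
ΣO = 2.63968; factor = 6/ΣO = 2.27300.
Fe apfu = 0.37790 × 2.27300 = 0.859.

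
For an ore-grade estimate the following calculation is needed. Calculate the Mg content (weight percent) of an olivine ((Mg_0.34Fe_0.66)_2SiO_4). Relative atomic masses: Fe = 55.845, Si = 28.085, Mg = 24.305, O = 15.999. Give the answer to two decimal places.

M((Mg_0.34Fe_0.66)_2SiO_4) = 182.324 g/mol.
Mg contributes 0.68 × 24.305 = 16.527 g per mole.
16.527/182.324 = 0.0906 → 9.06%.

9.06 weight percent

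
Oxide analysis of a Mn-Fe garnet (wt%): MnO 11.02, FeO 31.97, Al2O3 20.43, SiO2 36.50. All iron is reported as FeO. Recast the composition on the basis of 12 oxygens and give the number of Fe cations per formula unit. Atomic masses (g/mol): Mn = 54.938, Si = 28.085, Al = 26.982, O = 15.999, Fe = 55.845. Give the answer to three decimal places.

2.210 Fe apfu

11.02 wt% MnO ÷ 70.937 g/mol = 0.15535 mol, giving 0.15535 Mn and 0.15535 O.
31.97 wt% FeO ÷ 71.844 g/mol = 0.44499 mol, giving 0.44499 Fe and 0.44499 O.
20.43 wt% Al2O3 ÷ 101.961 g/mol = 0.20037 mol, giving 0.40074 Al and 0.60111 O.
36.50 wt% SiO2 ÷ 60.083 g/mol = 0.60749 mol, giving 0.60749 Si and 1.21498 O.
Oxygen sums to 2.41643; scaling by 12/2.41643 = 4.96600 puts the formula on 12 O.
Fe: 0.44499 × 4.96600 = 2.210 atoms per formula unit.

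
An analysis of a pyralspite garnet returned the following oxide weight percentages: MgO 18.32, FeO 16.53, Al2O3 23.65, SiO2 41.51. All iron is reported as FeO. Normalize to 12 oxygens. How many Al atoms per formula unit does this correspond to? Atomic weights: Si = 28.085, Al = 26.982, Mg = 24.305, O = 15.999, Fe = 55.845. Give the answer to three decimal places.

18.32 wt% MgO ÷ 40.304 g/mol = 0.45455 mol, giving 0.45455 Mg and 0.45455 O.
16.53 wt% FeO ÷ 71.844 g/mol = 0.23008 mol, giving 0.23008 Fe and 0.23008 O.
23.65 wt% Al2O3 ÷ 101.961 g/mol = 0.23195 mol, giving 0.46390 Al and 0.69585 O.
41.51 wt% SiO2 ÷ 60.083 g/mol = 0.69088 mol, giving 0.69088 Si and 1.38176 O.
Oxygen sums to 2.76224; scaling by 12/2.76224 = 4.34430 puts the formula on 12 O.
Al: 0.46390 × 4.34430 = 2.015 atoms per formula unit.

2.015 Al apfu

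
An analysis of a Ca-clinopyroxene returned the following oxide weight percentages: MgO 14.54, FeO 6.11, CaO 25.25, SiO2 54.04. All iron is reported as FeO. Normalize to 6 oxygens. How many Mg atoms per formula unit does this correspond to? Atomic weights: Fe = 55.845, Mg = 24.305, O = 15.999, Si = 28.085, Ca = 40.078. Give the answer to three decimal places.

14.54 wt% MgO ÷ 40.304 g/mol = 0.36076 mol, giving 0.36076 Mg and 0.36076 O.
6.11 wt% FeO ÷ 71.844 g/mol = 0.08505 mol, giving 0.08505 Fe and 0.08505 O.
25.25 wt% CaO ÷ 56.077 g/mol = 0.45027 mol, giving 0.45027 Ca and 0.45027 O.
54.04 wt% SiO2 ÷ 60.083 g/mol = 0.89942 mol, giving 0.89942 Si and 1.79884 O.
Oxygen sums to 2.69492; scaling by 6/2.69492 = 2.22641 puts the formula on 6 O.
Mg: 0.36076 × 2.22641 = 0.803 atoms per formula unit.

0.803 Mg apfu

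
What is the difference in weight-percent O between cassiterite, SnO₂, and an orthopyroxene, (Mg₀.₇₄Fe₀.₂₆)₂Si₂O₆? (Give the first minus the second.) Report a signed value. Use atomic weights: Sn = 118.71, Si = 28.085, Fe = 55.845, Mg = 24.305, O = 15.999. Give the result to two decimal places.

-22.97 percentage points

M(SnO₂) = 150.708 g/mol, so wt% O = 31.998/150.708 × 100 = 21.23%.
M((Mg₀.₇₄Fe₀.₂₆)₂Si₂O₆) = 217.175 g/mol, so wt% O = 95.994/217.175 × 100 = 44.20%.
21.23 − 44.20 = -22.97 pp.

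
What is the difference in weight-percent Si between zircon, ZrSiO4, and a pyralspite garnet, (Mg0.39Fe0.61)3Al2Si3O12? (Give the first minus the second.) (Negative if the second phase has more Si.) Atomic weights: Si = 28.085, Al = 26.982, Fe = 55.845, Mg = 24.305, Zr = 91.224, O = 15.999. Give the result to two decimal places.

-2.96 percentage points

Si in ZrSiO4: molar mass 183.305 g/mol; 1×28.085 = 28.085 g → 15.32 wt%.
Si in (Mg0.39Fe0.61)3Al2Si3O12: molar mass 460.840 g/mol; 3×28.085 = 84.255 g → 18.28 wt%.
Difference = 15.32 − 18.28 = -2.96 percentage points.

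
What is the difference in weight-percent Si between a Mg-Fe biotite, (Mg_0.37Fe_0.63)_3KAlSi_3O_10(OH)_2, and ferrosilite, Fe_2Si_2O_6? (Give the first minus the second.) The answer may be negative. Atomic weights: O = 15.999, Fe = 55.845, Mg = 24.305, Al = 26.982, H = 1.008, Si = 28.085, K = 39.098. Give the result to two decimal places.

Si in (Mg_0.37Fe_0.63)_3KAlSi_3O_10(OH)_2: molar mass 476.865 g/mol; 3×28.085 = 84.255 g → 17.67 wt%.
Si in Fe_2Si_2O_6: molar mass 263.854 g/mol; 2×28.085 = 56.170 g → 21.29 wt%.
Difference = 17.67 − 21.29 = -3.62 percentage points.

-3.62 percentage points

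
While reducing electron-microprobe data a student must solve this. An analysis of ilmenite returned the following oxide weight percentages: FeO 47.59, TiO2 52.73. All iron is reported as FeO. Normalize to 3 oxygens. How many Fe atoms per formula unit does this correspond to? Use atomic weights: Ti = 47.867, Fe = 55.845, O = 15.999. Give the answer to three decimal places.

FeO (M=71.844): mol = 0.66241; Fe = 0.66241, O = 0.66241.
TiO2 (M=79.865): mol = 0.66024; Ti = 0.66024, O = 1.32048.
ΣO = 1.98289; factor = 3/ΣO = 1.51294.
Fe apfu = 0.66241 × 1.51294 = 1.002.

1.002 Fe apfu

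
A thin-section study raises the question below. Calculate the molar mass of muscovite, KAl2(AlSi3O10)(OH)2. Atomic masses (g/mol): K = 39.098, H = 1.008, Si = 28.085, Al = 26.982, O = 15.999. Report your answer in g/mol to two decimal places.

398.30 g/mol

M = 1·39.098 + 3·26.982 + 3·28.085 + 12·15.999 + 2·1.008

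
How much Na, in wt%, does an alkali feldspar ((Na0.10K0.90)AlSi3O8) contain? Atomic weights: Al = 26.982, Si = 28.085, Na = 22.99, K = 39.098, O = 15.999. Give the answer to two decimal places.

Molar mass of (Na0.10K0.90)AlSi3O8: 0.10×22.99 + 0.90×39.098 + 1×26.982 + 3×28.085 + 8×15.999 = 276.716 g/mol.
Mass of Na per formula unit: 0.10 × 22.99 = 2.299 g.
Weight fraction Na = 2.299 / 276.716 = 0.0083.

0.83 wt%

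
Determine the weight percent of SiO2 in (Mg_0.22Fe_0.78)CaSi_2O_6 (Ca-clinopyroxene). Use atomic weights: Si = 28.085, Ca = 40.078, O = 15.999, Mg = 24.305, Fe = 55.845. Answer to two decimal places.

Molar mass of (Mg_0.22Fe_0.78)CaSi_2O_6 = 0.22*24.305 + 0.78*55.845 + 1*40.078 + 2*28.085 + 6*15.999 = 241.148 g/mol.
Each formula unit contains 2 Si, equivalent to 2/1 = 2.0000 mol SiO2.
M(SiO2) = 1×28.085 + 2×15.999 = 60.083 g/mol.
Mass of SiO2 per formula unit = 2.0000 × 60.083 = 120.166 g.
SiO2 wt% = 120.166 / 241.148 × 100 = 49.83%.

49.83 wt%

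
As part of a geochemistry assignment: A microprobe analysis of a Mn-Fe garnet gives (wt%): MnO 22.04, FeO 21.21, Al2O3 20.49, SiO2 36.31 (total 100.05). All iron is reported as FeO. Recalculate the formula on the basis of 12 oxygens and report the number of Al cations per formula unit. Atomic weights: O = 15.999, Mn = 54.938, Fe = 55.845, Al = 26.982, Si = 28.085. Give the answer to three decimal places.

MnO (M=70.937): mol = 0.31070; Mn = 0.31070, O = 0.31070.
FeO (M=71.844): mol = 0.29522; Fe = 0.29522, O = 0.29522.
Al2O3 (M=101.961): mol = 0.20096; Al = 0.40192, O = 0.60288.
SiO2 (M=60.083): mol = 0.60433; Si = 0.60433, O = 1.20866.
ΣO = 2.41746; factor = 12/ΣO = 4.96389.
Al apfu = 0.40192 × 4.96389 = 1.995.

1.995 Al apfu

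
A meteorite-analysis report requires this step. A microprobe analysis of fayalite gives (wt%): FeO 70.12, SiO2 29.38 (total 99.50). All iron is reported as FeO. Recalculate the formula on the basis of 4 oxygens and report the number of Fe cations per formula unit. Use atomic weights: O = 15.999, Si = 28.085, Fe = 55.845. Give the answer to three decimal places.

1.998 Fe apfu

FeO (M=71.844): mol = 0.97600; Fe = 0.97600, O = 0.97600.
SiO2 (M=60.083): mol = 0.48899; Si = 0.48899, O = 0.97798.
ΣO = 1.95398; factor = 4/ΣO = 2.04710.
Fe apfu = 0.97600 × 2.04710 = 1.998.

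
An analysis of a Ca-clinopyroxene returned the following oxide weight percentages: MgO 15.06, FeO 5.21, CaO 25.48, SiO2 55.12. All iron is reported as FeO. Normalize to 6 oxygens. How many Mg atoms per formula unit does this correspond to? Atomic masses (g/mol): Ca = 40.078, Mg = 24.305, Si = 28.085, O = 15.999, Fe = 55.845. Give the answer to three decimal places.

MgO (M=40.304): mol = 0.37366; Mg = 0.37366, O = 0.37366.
FeO (M=71.844): mol = 0.07252; Fe = 0.07252, O = 0.07252.
CaO (M=56.077): mol = 0.45438; Ca = 0.45438, O = 0.45438.
SiO2 (M=60.083): mol = 0.91740; Si = 0.91740, O = 1.83480.
ΣO = 2.73536; factor = 6/ΣO = 2.19350.
Mg apfu = 0.37366 × 2.19350 = 0.820.

0.820 Mg apfu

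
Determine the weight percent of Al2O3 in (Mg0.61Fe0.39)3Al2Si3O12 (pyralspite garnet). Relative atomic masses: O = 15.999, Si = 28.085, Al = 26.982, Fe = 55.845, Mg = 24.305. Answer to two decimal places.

23.17 wt%

Formula mass = 440.024 g/mol.
2 Al → 1.0000 mol Al2O3 per formula unit; M(Al2O3) = 101.961, so Al2O3 mass = 101.961 g.
101.961/440.024 × 100 = 23.17 wt%.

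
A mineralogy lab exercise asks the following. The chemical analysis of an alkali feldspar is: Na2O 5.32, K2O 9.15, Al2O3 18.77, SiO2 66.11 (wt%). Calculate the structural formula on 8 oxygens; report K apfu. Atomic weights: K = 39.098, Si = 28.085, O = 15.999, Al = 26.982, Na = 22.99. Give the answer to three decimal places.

Na2O: 5.32/61.979 = 0.08584 mol → 0.17168 mol Na, 0.08584 mol O.
K2O: 9.15/94.195 = 0.09714 mol → 0.19428 mol K, 0.09714 mol O.
Al2O3: 18.77/101.961 = 0.18409 mol → 0.36818 mol Al, 0.55227 mol O.
SiO2: 66.11/60.083 = 1.10031 mol → 1.10031 mol Si, 2.20062 mol O.
Total oxygen = 2.93587 mol. Normalization factor = 8/2.93587 = 2.72492.
K per 8 O = 0.19428 × 2.72492 = 0.529.

0.529 K apfu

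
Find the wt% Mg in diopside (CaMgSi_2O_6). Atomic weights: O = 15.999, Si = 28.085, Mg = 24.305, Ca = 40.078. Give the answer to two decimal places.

Formula mass = 1*40.078 + 1*24.305 + 2*28.085 + 6*15.999 = 216.547 g/mol, of which 24.305 g is Mg.
So Mg makes up 24.305/216.547 = 0.1122 of the mass, i.e. 11.22%.

11.22 wt%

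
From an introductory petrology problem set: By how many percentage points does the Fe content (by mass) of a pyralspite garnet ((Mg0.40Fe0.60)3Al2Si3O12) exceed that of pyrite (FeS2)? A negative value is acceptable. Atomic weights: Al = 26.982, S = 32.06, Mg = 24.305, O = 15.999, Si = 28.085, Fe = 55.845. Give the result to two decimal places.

Fe in (Mg0.40Fe0.60)3Al2Si3O12: molar mass 459.894 g/mol; 1.80×55.845 = 100.521 g → 21.86 wt%.
Fe in FeS2: molar mass 119.965 g/mol; 1×55.845 = 55.845 g → 46.55 wt%.
Difference = 21.86 − 46.55 = -24.69 percentage points.

-24.69 percentage points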